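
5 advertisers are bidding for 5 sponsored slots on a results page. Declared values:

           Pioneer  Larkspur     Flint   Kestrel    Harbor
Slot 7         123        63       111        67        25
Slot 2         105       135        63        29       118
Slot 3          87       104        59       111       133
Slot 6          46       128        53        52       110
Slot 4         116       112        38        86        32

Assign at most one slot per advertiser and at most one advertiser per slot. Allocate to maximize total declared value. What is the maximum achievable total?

Maximum total: $584

Optimal: Pioneer→Slot 4 ($116), Larkspur→Slot 6 ($128), Flint→Slot 7 ($111), Kestrel→Slot 3 ($111), Harbor→Slot 2 ($118) — total 116+128+111+111+118 = $584.
No other one-to-one assignment exceeds $584.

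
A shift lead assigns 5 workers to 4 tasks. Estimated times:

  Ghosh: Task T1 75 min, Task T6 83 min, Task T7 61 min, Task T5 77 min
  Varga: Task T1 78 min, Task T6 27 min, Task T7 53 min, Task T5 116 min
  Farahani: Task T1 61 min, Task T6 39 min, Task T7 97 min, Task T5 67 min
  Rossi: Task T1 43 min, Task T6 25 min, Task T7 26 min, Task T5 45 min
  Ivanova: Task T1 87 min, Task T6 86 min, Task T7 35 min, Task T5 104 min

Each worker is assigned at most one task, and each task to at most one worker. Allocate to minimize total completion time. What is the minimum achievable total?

Optimal: Farahani→Task T1 (61 min), Varga→Task T6 (27 min), Ivanova→Task T7 (35 min), Rossi→Task T5 (45 min) — total 61+27+35+45 = 168 min.
Row-greedy (each worker in turn takes its cheapest remaining task) gives 194 min, worse by 26.
Next-best assignment: Rossi→Task T1, Varga→Task T6, Ivanova→Task T7, Farahani→Task T5 = 172 min.
Checked against all permutations: 168 min is optimal.

Minimum total: 168 min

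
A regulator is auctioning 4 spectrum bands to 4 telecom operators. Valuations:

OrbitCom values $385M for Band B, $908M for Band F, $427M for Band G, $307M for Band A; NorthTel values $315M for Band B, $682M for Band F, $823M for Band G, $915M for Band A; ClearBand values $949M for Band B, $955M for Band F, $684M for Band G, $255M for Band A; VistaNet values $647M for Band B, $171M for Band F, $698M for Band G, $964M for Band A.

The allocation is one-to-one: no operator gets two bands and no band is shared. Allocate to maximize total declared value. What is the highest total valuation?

Maximum total: $3644M

Optimal: OrbitCom→Band F ($908M), NorthTel→Band G ($823M), ClearBand→Band B ($949M), VistaNet→Band A ($964M) — total 908+823+949+964 = $3644M.
Max-entry greedy (repeatedly take the single best remaining cell) gives $3127M, worse by 517.
Swapping OrbitCom↔ClearBand (OrbitCom→Band B $385M, ClearBand→Band F $955M) loses 517.
Every other assignment is strictly worse.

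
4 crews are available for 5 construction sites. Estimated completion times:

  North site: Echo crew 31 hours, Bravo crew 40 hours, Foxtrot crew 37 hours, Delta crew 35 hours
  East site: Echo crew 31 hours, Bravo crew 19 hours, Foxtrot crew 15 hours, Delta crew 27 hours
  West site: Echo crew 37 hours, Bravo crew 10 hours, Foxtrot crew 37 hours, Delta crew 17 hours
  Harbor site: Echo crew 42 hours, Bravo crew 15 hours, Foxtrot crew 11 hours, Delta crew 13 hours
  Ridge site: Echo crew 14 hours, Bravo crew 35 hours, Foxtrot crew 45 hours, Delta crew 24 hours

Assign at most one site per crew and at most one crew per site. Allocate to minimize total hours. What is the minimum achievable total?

Minimum total: 52 hours

This is a one-to-one assignment (minimum-cost bipartite matching).
Optimal: Echo crew→Ridge site (14 hours), Bravo crew→West site (10 hours), Foxtrot crew→East site (15 hours), Delta crew→Harbor site (13 hours) — total 14+10+15+13 = 52 hours.
Column-greedy (each site in turn goes to its cheapest remaining crew) gives 69 hours, worse by 17.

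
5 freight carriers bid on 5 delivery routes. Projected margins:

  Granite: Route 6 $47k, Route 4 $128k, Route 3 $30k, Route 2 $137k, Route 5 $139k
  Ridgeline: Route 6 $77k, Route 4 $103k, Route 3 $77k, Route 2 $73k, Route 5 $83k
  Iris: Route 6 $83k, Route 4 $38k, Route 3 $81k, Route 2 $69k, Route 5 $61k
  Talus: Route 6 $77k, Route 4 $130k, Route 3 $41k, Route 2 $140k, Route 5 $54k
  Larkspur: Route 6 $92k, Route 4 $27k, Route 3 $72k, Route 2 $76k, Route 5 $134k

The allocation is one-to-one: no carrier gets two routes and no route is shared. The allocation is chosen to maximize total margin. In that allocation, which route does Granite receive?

Optimal: Granite→Route 4 ($128k), Ridgeline→Route 3 ($77k), Iris→Route 6 ($83k), Talus→Route 2 ($140k), Larkspur→Route 5 ($134k) — total 128+77+83+140+134 = $562k.
Row-greedy (each carrier in turn takes its best remaining route) gives $537k, worse by 25.
Next-best assignment: Granite→Route 2, Ridgeline→Route 3, Iris→Route 6, Talus→Route 4, Larkspur→Route 5 = $561k.
Swapping Granite↔Larkspur (Granite→Route 5 $139k, Larkspur→Route 4 $27k) loses 96.
Every other assignment is strictly worse.
Granite's own top route is Route 5 ($139k), but forcing Granite→Route 5 and reassigning the rest optimally gives only $555k — worse by 7.

Granite receives Route 4.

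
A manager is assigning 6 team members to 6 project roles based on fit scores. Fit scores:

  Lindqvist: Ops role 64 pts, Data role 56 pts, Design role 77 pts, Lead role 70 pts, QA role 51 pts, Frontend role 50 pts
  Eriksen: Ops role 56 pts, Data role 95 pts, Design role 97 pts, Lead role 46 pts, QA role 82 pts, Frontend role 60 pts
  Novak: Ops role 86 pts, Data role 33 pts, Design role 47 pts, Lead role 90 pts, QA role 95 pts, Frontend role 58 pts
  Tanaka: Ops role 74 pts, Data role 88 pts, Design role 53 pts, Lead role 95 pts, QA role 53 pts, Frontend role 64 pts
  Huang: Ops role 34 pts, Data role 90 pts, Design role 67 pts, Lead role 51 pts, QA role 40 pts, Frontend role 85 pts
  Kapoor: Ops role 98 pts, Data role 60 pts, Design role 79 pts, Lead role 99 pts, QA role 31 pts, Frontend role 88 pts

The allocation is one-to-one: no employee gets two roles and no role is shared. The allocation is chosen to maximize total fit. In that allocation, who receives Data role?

Eriksen receives Data role.

Optimal: Lindqvist→Design role (77 pts), Eriksen→Data role (95 pts), Novak→QA role (95 pts), Tanaka→Lead role (95 pts), Huang→Frontend role (85 pts), Kapoor→Ops role (98 pts) — total 77+95+95+95+85+98 = 545 pts.
Max-entry greedy (repeatedly take the single best remaining cell) gives 505 pts, worse by 40.
Eriksen's own top role is Design role (97 pts), but forcing Eriksen→Design role and reassigning the rest optimally gives only 533 pts — worse by 12.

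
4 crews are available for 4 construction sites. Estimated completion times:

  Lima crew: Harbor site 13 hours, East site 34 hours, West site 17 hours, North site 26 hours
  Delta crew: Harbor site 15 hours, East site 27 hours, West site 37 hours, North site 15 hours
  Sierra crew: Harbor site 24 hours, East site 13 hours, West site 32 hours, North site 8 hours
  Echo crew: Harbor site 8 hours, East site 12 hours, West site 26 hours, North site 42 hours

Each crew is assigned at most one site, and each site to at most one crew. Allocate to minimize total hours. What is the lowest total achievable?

Optimal: Lima crew→West site (17 hours), Delta crew→Harbor site (15 hours), Sierra crew→North site (8 hours), Echo crew→East site (12 hours) — total 17+15+8+12 = 52 hours.
Row-greedy (each crew in turn takes its cheapest remaining site) gives 67 hours, worse by 15.
Swapping Echo crew↔Lima crew (Echo crew→West site 26 hours, Lima crew→East site 34 hours) adds 31.
Checked against all permutations: 52 hours is optimal.

Min total: 52 hours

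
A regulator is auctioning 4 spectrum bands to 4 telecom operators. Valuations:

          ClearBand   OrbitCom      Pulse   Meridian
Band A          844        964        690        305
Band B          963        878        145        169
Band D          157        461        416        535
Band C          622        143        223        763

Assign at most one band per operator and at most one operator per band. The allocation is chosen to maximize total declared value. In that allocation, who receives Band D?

Optimal: ClearBand→Band B ($963M), OrbitCom→Band A ($964M), Pulse→Band D ($416M), Meridian→Band C ($763M) — total 963+964+416+763 = $3106M.
Column-greedy (each band in turn goes to its best remaining operator) gives $2685M, worse by 421.
Pulse's own top band is Band A ($690M), but forcing Pulse→Band A and reassigning the rest optimally gives only $2877M — worse by 229.

Pulse receives Band D.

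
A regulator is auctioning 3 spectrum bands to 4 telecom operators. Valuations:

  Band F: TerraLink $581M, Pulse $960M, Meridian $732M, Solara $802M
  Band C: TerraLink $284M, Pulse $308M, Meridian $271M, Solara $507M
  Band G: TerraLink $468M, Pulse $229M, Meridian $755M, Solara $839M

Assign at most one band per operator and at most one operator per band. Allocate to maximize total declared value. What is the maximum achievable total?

Max total: $2222M

Treat this as an assignment problem: match each operator to one band.
Optimal: Pulse→Band F ($960M), Solara→Band C ($507M), Meridian→Band G ($755M) — total 960+507+755 = $2222M.
Max-entry greedy (repeatedly take the single best remaining cell) gives $2083M, worse by 139.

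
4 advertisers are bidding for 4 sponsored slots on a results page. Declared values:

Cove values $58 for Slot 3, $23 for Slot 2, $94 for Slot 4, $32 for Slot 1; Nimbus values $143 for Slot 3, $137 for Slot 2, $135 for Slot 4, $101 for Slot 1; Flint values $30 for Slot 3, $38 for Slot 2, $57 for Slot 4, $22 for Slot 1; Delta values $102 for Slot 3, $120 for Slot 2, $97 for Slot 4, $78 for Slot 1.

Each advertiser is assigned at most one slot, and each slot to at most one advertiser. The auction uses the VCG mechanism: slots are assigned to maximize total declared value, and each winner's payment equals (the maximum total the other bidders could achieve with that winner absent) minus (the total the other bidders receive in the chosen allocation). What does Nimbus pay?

Nimbus pays $8.

Efficient allocation: Cove→Slot 4 ($94), Nimbus→Slot 3 ($143), Flint→Slot 1 ($22), Delta→Slot 2 ($120); total welfare W = $379.
Nimbus receives Slot 3 at value $143, so the others get W − 143 = $236.
Without Nimbus: best allocation of the remaining 3 bidders over all 4 slots is Cove→Slot 4 ($94), Flint→Slot 3 ($30), Delta→Slot 2 ($120), total $244.
VCG payment = (others' best without Nimbus) − (others' welfare with Nimbus) = 244 − 236 = $8.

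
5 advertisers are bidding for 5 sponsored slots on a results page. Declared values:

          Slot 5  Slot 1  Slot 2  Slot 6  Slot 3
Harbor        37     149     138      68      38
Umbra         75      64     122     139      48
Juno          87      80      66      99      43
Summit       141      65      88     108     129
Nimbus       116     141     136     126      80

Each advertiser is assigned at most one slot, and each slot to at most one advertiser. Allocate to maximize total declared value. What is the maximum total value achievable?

Maximum total: $640

This is a one-to-one assignment (maximum-weight bipartite matching).
Optimal: Harbor→Slot 1 ($149), Umbra→Slot 6 ($139), Juno→Slot 5 ($87), Summit→Slot 3 ($129), Nimbus→Slot 2 ($136) — total 149+139+87+129+136 = $640.
Column-greedy (each slot in turn goes to its best remaining advertiser) gives $608, worse by 32.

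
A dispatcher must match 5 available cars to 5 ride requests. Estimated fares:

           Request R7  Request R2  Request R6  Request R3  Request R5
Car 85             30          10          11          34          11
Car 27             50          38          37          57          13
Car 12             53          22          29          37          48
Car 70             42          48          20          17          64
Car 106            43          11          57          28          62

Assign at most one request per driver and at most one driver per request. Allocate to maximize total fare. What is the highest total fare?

Maximum total: $246

Optimal: Car 85→Request R3 ($34), Car 27→Request R2 ($38), Car 12→Request R7 ($53), Car 70→Request R5 ($64), Car 106→Request R6 ($57) — total 34+38+53+64+57 = $246.
Max-entry greedy (repeatedly take the single best remaining cell) gives $241, worse by 5.
Next-best assignment: Car 85→Request R2, Car 27→Request R3, Car 12→Request R7, Car 70→Request R5, Car 106→Request R6 = $241.
Checked against all permutations: $246 is optimal.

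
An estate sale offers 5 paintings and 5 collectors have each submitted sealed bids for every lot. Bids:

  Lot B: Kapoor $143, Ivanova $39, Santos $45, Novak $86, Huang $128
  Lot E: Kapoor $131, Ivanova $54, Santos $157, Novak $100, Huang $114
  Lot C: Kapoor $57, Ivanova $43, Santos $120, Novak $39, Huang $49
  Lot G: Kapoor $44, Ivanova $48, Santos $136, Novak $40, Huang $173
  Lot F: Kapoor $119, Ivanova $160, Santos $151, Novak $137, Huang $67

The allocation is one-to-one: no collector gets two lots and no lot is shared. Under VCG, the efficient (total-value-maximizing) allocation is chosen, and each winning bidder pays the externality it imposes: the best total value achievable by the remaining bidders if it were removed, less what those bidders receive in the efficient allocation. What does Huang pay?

Efficient allocation: Kapoor→Lot B ($143), Ivanova→Lot F ($160), Santos→Lot C ($120), Novak→Lot E ($100), Huang→Lot G ($173); total welfare W = $696.
Huang receives Lot G at value $173, so the others get W − 173 = $523.
Without Huang: best allocation of the remaining 4 bidders over all 5 lots is Kapoor→Lot B ($143), Ivanova→Lot F ($160), Santos→Lot G ($136), Novak→Lot E ($100), total $539.
VCG payment = (others' best without Huang) − (others' welfare with Huang) = 539 − 523 = $16.

Huang pays $16.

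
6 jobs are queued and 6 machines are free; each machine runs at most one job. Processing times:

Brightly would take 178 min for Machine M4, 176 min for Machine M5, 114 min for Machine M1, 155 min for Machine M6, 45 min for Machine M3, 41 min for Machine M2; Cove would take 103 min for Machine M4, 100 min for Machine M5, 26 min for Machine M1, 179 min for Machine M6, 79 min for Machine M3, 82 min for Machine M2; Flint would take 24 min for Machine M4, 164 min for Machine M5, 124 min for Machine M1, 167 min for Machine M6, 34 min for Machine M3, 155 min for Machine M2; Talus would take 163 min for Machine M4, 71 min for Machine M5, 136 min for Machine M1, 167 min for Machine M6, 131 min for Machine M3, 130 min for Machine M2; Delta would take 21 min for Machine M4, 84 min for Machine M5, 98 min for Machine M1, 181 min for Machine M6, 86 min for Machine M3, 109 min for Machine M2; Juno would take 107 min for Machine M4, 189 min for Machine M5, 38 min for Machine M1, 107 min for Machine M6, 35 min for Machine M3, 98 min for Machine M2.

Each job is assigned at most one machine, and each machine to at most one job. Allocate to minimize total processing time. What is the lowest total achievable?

Minimum total: 300 min

This is a one-to-one assignment (minimum-cost bipartite matching).
Optimal: Brightly→Machine M2 (41 min), Cove→Machine M1 (26 min), Flint→Machine M3 (34 min), Talus→Machine M5 (71 min), Delta→Machine M4 (21 min), Juno→Machine M6 (107 min) — total 41+26+34+71+21+107 = 300 min.
Row-greedy (each job in turn takes its cheapest remaining machine) gives 355 min, worse by 55.
No other one-to-one assignment undercuts 300 min.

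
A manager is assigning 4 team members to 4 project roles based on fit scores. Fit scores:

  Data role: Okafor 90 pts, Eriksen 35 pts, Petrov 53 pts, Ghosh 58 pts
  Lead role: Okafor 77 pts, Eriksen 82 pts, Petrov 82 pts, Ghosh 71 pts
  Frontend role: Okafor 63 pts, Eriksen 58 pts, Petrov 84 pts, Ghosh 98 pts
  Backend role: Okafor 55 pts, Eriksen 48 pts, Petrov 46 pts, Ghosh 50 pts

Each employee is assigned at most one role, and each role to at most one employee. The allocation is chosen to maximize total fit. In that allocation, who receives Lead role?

This is the linear assignment problem.
Optimal: Okafor→Data role (90 pts), Eriksen→Backend role (48 pts), Petrov→Lead role (82 pts), Ghosh→Frontend role (98 pts) — total 90+48+82+98 = 318 pts.
Row-greedy (each employee in turn takes its best remaining role) gives 306 pts, worse by 12.
Next-best assignment: Okafor→Data role, Eriksen→Lead role, Petrov→Backend role, Ghosh→Frontend role = 316 pts.
Swapping Okafor↔Ghosh (Okafor→Frontend role 63 pts, Ghosh→Data role 58 pts) loses 67.
Checked against all permutations: 318 pts is optimal.
Petrov's own top role is Frontend role (84 pts), but forcing Petrov→Frontend role and reassigning the rest optimally gives only 306 pts — worse by 12.

Petrov receives Lead role.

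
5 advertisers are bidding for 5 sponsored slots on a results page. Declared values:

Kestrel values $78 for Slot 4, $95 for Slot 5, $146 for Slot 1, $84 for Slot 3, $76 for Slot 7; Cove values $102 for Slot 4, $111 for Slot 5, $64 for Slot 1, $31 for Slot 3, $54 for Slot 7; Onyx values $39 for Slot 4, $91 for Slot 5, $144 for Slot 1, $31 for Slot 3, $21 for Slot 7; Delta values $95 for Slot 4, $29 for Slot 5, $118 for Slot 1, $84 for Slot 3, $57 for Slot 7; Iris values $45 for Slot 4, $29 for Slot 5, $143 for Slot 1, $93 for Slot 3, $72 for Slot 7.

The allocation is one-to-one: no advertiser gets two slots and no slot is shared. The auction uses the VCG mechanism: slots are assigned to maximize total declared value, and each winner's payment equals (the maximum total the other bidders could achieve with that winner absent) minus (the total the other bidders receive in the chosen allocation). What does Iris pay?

Iris pays $8.

Efficient allocation: Kestrel→Slot 7 ($76), Cove→Slot 5 ($111), Onyx→Slot 1 ($144), Delta→Slot 4 ($95), Iris→Slot 3 ($93); total welfare W = $519.
Iris receives Slot 3 at value $93, so the others get W − 93 = $426.
Without Iris: best allocation of the remaining 4 bidders over all 5 slots is Kestrel→Slot 3 ($84), Cove→Slot 5 ($111), Onyx→Slot 1 ($144), Delta→Slot 4 ($95), total $434.
VCG payment = (others' best without Iris) − (others' welfare with Iris) = 434 − 426 = $8.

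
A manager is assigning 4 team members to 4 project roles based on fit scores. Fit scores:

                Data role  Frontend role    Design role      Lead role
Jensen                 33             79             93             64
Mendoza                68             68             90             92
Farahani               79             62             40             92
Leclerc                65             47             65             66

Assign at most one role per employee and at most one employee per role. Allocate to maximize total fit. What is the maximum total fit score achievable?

Treat this as an assignment problem: match each employee to one role.
Optimal: Jensen→Frontend role (79 pts), Mendoza→Design role (90 pts), Farahani→Lead role (92 pts), Leclerc→Data role (65 pts) — total 79+90+92+65 = 326 pts.
Row-greedy (each employee in turn takes its best remaining role) gives 311 pts, worse by 15.
Next-best assignment: Jensen→Design role, Mendoza→Frontend role, Farahani→Lead role, Leclerc→Data role = 318 pts.
Swapping Leclerc↔Jensen (Leclerc→Frontend role 47 pts, Jensen→Data role 33 pts) loses 64.

Maximum total: 326 pts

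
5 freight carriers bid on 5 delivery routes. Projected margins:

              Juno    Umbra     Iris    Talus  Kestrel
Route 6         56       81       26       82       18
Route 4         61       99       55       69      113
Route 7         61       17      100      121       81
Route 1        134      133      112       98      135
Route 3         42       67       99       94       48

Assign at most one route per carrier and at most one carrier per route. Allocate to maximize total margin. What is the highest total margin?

Optimal: Juno→Route 1 ($134k), Umbra→Route 6 ($81k), Iris→Route 3 ($99k), Talus→Route 7 ($121k), Kestrel→Route 4 ($113k) — total 134+81+99+121+113 = $548k.
Row-greedy (each carrier in turn takes its best remaining route) gives $445k, worse by 103.
Swapping Talus↔Kestrel (Talus→Route 4 $69k, Kestrel→Route 7 $81k) loses 84.
Checked against all permutations: $548k is optimal.

Maximum total: $548k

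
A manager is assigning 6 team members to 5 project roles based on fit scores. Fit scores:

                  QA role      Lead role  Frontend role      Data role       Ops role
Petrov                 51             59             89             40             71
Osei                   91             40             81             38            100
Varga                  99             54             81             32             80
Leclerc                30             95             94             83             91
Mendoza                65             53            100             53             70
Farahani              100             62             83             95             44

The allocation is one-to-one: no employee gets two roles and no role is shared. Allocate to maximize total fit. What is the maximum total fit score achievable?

Treat this as an assignment problem: match each employee to one role.
Optimal: Varga→QA role (99 pts), Leclerc→Lead role (95 pts), Mendoza→Frontend role (100 pts), Farahani→Data role (95 pts), Osei→Ops role (100 pts) — total 99+95+100+95+100 = 489 pts.
Row-greedy (each employee in turn takes its best remaining role) gives 436 pts, worse by 53.
Checked against all permutations: 489 pts is optimal.

Max total: 489 pts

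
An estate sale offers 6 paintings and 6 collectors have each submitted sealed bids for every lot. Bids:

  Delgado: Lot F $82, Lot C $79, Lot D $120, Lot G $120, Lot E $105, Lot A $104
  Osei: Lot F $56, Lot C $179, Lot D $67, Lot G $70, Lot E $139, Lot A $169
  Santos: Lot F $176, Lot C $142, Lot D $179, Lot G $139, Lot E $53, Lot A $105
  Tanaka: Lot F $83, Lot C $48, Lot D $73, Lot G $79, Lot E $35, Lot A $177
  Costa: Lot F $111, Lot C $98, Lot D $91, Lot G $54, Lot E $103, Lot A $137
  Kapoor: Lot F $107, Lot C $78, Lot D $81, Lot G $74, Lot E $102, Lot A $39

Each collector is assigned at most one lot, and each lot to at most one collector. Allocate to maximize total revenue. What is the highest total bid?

This is a one-to-one assignment (maximum-weight bipartite matching).
Optimal: Delgado→Lot G ($120), Osei→Lot C ($179), Santos→Lot D ($179), Tanaka→Lot A ($177), Costa→Lot F ($111), Kapoor→Lot E ($102) — total 120+179+179+177+111+102 = $868.
Column-greedy (each lot in turn goes to its best remaining collector) gives $696, worse by 172.
No other one-to-one assignment exceeds $868.

Maximum total: $868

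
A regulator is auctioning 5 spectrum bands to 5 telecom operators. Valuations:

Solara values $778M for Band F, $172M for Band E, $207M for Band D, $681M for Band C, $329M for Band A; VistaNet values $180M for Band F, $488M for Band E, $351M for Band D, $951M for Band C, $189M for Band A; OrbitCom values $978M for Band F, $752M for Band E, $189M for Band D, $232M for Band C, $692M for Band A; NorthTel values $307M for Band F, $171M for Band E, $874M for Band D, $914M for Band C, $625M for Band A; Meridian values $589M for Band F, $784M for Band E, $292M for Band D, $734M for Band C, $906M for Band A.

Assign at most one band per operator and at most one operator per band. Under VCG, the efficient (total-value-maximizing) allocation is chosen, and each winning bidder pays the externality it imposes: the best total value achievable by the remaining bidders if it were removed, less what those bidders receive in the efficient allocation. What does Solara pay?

Efficient allocation: Solara→Band F ($778M), VistaNet→Band C ($951M), OrbitCom→Band E ($752M), NorthTel→Band D ($874M), Meridian→Band A ($906M); total welfare W = $4261M.
Solara receives Band F at value $778M, so the others get W − 778 = $3483M.
Without Solara: best allocation of the remaining 4 bidders over all 5 bands is VistaNet→Band C ($951M), OrbitCom→Band F ($978M), NorthTel→Band D ($874M), Meridian→Band A ($906M), total $3709M.
VCG payment = (others' best without Solara) − (others' welfare with Solara) = 3709 − 3483 = $226M.

Solara pays $226M.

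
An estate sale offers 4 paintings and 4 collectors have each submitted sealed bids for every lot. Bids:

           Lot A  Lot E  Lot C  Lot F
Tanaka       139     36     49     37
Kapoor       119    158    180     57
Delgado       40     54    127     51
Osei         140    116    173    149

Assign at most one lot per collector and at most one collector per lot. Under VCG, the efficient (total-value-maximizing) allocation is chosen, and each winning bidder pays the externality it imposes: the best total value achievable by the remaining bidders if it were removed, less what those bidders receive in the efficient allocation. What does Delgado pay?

Efficient allocation: Tanaka→Lot A ($139), Kapoor→Lot E ($158), Delgado→Lot C ($127), Osei→Lot F ($149); total welfare W = $573.
Delgado receives Lot C at value $127, so the others get W − 127 = $446.
Without Delgado: best allocation of the remaining 3 bidders over all 4 lots is Tanaka→Lot A ($139), Kapoor→Lot E ($158), Osei→Lot C ($173), total $470.
VCG payment = (others' best without Delgado) − (others' welfare with Delgado) = 470 − 446 = $24.

Delgado pays $24.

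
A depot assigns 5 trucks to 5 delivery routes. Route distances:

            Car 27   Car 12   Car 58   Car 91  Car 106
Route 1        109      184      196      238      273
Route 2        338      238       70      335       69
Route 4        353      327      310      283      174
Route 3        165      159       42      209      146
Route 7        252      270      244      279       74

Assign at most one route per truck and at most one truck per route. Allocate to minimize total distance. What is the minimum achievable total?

Min total: 695 km

Optimal: Car 27→Route 1 (109 km), Car 12→Route 3 (159 km), Car 58→Route 2 (70 km), Car 91→Route 4 (283 km), Car 106→Route 7 (74 km) — total 109+159+70+283+74 = 695 km.
Next-best assignment: Car 27→Route 1, Car 12→Route 2, Car 58→Route 3, Car 91→Route 4, Car 106→Route 7 = 746 km.
No other one-to-one assignment undercuts 695 km.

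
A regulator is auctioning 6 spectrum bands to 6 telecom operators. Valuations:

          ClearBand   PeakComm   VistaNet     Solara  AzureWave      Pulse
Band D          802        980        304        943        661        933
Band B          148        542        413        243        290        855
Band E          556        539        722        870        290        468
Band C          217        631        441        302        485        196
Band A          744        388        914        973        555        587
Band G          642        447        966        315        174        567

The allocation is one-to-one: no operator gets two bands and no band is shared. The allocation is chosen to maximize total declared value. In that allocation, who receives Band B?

Pulse receives Band B.

This is a one-to-one assignment (maximum-weight bipartite matching).
Optimal: ClearBand→Band A ($744M), PeakComm→Band D ($980M), VistaNet→Band G ($966M), Solara→Band E ($870M), AzureWave→Band C ($485M), Pulse→Band B ($855M) — total 744+980+966+870+485+855 = $4900M.
Row-greedy (each operator in turn takes its best remaining band) gives $4130M, worse by 770.
Next-best assignment: ClearBand→Band E, PeakComm→Band D, VistaNet→Band G, Solara→Band A, AzureWave→Band C, Pulse→Band B = $4815M.
Every other assignment is strictly worse.
Pulse's own top band is Band D ($933M), but forcing Pulse→Band D and reassigning the rest optimally gives only $4540M — worse by 360.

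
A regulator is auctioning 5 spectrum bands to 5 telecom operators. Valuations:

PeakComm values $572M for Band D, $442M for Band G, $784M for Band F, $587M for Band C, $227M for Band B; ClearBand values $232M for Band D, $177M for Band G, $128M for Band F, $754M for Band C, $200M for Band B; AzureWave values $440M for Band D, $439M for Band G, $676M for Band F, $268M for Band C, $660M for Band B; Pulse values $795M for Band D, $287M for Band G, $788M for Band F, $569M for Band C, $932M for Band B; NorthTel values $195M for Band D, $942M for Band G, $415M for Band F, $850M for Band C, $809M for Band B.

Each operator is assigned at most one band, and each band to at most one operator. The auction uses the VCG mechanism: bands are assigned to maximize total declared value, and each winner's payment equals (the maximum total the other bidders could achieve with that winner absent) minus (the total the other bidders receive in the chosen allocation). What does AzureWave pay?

Efficient allocation: PeakComm→Band F ($784M), ClearBand→Band C ($754M), AzureWave→Band B ($660M), Pulse→Band D ($795M), NorthTel→Band G ($942M); total welfare W = $3935M.
AzureWave receives Band B at value $660M, so the others get W − 660 = $3275M.
Without AzureWave: best allocation of the remaining 4 bidders over all 5 bands is PeakComm→Band F ($784M), ClearBand→Band C ($754M), Pulse→Band B ($932M), NorthTel→Band G ($942M), total $3412M.
VCG payment = (others' best without AzureWave) − (others' welfare with AzureWave) = 3412 − 3275 = $137M.

AzureWave pays $137M.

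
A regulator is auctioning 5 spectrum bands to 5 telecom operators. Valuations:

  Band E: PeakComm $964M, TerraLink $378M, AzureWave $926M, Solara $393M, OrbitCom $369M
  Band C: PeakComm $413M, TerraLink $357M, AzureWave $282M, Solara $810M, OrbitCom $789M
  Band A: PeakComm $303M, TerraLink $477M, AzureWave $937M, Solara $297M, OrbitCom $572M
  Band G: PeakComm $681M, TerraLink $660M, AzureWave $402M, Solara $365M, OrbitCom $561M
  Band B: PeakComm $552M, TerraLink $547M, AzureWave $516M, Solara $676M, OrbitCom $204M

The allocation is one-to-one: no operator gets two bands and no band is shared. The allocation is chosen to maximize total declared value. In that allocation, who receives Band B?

Solara receives Band B.

Optimal: PeakComm→Band E ($964M), TerraLink→Band G ($660M), AzureWave→Band A ($937M), Solara→Band B ($676M), OrbitCom→Band C ($789M) — total 964+660+937+676+789 = $4026M.
Max-entry greedy (repeatedly take the single best remaining cell) gives $3575M, worse by 451.
Swapping TerraLink↔AzureWave (TerraLink→Band A $477M, AzureWave→Band G $402M) loses 718.
Solara's own top band is Band C ($810M), but forcing Solara→Band C and reassigning the rest optimally gives only $3819M — worse by 207.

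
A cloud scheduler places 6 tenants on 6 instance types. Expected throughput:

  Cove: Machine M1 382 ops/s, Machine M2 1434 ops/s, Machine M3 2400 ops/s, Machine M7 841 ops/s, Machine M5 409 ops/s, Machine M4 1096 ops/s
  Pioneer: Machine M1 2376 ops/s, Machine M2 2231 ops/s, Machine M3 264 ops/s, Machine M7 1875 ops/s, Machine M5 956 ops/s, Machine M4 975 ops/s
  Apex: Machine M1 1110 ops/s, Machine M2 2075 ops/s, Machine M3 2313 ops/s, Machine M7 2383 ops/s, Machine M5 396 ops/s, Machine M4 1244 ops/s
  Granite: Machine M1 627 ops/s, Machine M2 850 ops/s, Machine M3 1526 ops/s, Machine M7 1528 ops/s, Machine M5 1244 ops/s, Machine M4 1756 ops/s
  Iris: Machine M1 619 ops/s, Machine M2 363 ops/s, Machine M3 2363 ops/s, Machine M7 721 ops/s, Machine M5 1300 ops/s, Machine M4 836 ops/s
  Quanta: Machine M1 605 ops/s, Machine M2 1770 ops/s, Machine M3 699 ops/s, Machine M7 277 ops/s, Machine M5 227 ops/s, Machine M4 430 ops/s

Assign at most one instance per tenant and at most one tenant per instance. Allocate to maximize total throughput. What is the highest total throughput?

Maximum total: 11985 ops/s

Optimal: Cove→Machine M3 (2400 ops/s), Pioneer→Machine M1 (2376 ops/s), Apex→Machine M7 (2383 ops/s), Granite→Machine M4 (1756 ops/s), Iris→Machine M5 (1300 ops/s), Quanta→Machine M2 (1770 ops/s) — total 2400+2376+2383+1756+1300+1770 = 11985 ops/s.
Column-greedy (each instance in turn goes to its best remaining tenant) gives 10109 ops/s, worse by 1876.
Next-best assignment: Cove→Machine M4, Pioneer→Machine M1, Apex→Machine M7, Granite→Machine M5, Iris→Machine M3, Quanta→Machine M2 = 11232 ops/s.
Swapping Quanta↔Granite (Quanta→Machine M4 430 ops/s, Granite→Machine M2 850 ops/s) loses 2246.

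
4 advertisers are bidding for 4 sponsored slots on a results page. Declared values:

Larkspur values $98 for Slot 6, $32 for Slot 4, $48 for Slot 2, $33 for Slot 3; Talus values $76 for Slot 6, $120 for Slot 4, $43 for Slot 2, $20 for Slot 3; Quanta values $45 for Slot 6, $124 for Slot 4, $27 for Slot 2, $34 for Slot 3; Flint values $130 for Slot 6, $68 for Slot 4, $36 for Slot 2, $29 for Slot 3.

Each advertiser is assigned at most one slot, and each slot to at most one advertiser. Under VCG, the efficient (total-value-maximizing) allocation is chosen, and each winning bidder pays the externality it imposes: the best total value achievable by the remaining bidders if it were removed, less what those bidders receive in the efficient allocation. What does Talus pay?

Efficient allocation: Larkspur→Slot 2 ($48), Talus→Slot 4 ($120), Quanta→Slot 3 ($34), Flint→Slot 6 ($130); total welfare W = $332.
Talus receives Slot 4 at value $120, so the others get W − 120 = $212.
Without Talus: best allocation of the remaining 3 bidders over all 4 slots is Larkspur→Slot 2 ($48), Quanta→Slot 4 ($124), Flint→Slot 6 ($130), total $302.
VCG payment = (others' best without Talus) − (others' welfare with Talus) = 302 − 212 = $90.

Talus pays $90.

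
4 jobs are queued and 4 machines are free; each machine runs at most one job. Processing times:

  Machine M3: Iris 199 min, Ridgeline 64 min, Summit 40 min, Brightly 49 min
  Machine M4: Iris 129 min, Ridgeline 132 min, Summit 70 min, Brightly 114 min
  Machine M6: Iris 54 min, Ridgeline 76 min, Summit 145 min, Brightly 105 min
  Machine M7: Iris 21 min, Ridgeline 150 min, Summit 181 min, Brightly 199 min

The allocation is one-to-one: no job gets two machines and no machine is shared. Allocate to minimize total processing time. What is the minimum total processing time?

Min total: 216 min

Optimal: Iris→Machine M7 (21 min), Ridgeline→Machine M6 (76 min), Summit→Machine M4 (70 min), Brightly→Machine M3 (49 min) — total 21+76+70+49 = 216 min.
Column-greedy (each machine in turn goes to its cheapest remaining job) gives 358 min, worse by 142.
Next-best assignment: Iris→Machine M7, Ridgeline→Machine M6, Summit→Machine M3, Brightly→Machine M4 = 251 min.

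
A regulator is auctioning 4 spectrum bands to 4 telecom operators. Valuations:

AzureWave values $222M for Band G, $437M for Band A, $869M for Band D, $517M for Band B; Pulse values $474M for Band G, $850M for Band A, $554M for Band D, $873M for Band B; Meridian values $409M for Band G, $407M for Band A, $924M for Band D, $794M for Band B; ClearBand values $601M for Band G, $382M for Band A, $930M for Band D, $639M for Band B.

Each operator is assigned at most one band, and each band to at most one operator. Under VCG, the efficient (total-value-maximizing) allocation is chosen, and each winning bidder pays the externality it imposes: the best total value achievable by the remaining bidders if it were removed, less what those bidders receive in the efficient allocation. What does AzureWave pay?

Efficient allocation: AzureWave→Band D ($869M), Pulse→Band A ($850M), Meridian→Band B ($794M), ClearBand→Band G ($601M); total welfare W = $3114M.
AzureWave receives Band D at value $869M, so the others get W − 869 = $2245M.
Without AzureWave: best allocation of the remaining 3 bidders over all 4 bands is Pulse→Band A ($850M), Meridian→Band B ($794M), ClearBand→Band D ($930M), total $2574M.
VCG payment = (others' best without AzureWave) − (others' welfare with AzureWave) = 2574 − 2245 = $329M.

AzureWave pays $329M.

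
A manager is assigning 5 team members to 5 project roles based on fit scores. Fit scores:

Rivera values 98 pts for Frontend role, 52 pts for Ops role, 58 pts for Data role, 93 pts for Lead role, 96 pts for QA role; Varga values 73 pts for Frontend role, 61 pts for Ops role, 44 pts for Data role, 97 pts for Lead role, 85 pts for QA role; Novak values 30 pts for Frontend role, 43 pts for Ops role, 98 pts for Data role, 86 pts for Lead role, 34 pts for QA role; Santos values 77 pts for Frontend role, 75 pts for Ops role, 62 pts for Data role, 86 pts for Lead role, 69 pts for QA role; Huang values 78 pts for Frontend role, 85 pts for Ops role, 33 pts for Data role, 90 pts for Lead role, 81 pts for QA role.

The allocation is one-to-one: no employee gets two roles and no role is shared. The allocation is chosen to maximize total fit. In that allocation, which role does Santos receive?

Santos receives Frontend role.

This is the linear assignment problem.
Optimal: Rivera→QA role (96 pts), Varga→Lead role (97 pts), Novak→Data role (98 pts), Santos→Frontend role (77 pts), Huang→Ops role (85 pts) — total 96+97+98+77+85 = 453 pts.
Column-greedy (each role in turn goes to its best remaining employee) gives 447 pts, worse by 6.
Swapping Santos↔Novak (Santos→Data role 62 pts, Novak→Frontend role 30 pts) loses 83.
No other one-to-one assignment exceeds 453 pts.
Santos's own top role is Lead role (86 pts), but forcing Santos→Lead role and reassigning the rest optimally gives only 452 pts — worse by 1.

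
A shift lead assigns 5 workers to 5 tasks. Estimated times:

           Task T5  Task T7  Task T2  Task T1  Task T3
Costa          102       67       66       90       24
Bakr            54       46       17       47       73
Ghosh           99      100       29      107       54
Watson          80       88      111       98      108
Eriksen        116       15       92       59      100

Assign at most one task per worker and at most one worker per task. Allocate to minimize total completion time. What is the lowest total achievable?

Optimal: Costa→Task T3 (24 min), Bakr→Task T1 (47 min), Ghosh→Task T2 (29 min), Watson→Task T5 (80 min), Eriksen→Task T7 (15 min) — total 24+47+29+80+15 = 195 min.
Min-entry greedy (repeatedly take the single cheapest remaining cell) gives 243 min, worse by 48.
Swapping Ghosh↔Bakr (Ghosh→Task T1 107 min, Bakr→Task T2 17 min) adds 48.

Min total: 195 min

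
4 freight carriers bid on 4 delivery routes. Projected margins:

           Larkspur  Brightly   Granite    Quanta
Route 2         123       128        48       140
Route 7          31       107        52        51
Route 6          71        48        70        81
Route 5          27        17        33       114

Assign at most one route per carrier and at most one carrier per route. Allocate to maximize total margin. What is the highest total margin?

Optimal: Larkspur→Route 2 ($123k), Brightly→Route 7 ($107k), Granite→Route 6 ($70k), Quanta→Route 5 ($114k) — total 123+107+70+114 = $414k.
Max-entry greedy (repeatedly take the single best remaining cell) gives $351k, worse by 63.

Maximum total: $414k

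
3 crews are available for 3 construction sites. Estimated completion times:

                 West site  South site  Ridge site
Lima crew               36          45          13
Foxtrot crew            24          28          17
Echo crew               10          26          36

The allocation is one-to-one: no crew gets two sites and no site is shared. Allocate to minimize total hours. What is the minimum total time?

Optimal: Lima crew→Ridge site (13 hours), Foxtrot crew→South site (28 hours), Echo crew→West site (10 hours) — total 13+28+10 = 51 hours.
Row-greedy (each crew in turn takes its cheapest remaining site) gives 63 hours, worse by 12.
No other one-to-one assignment undercuts 51 hours.

Min total: 51 hours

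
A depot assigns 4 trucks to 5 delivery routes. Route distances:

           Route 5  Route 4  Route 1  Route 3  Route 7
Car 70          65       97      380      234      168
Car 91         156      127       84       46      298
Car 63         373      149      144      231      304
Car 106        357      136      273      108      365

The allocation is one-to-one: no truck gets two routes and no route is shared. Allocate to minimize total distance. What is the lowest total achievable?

Minimum total: 391 km

This is the linear assignment problem.
Optimal: Car 70→Route 5 (65 km), Car 91→Route 3 (46 km), Car 63→Route 1 (144 km), Car 106→Route 4 (136 km) — total 65+46+144+136 = 391 km.
Swapping Car 91↔Car 106 (Car 91→Route 4 127 km, Car 106→Route 3 108 km) adds 53.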